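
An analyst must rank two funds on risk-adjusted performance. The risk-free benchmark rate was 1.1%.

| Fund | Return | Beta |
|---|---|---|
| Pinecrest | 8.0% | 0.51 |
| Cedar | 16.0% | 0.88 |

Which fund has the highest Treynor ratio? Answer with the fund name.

Cedar

Pinecrest: Treynor = (8.0% − 1.1%) / 0.51 = 13.529
Cedar: Treynor = (16.0% − 1.1%) / 0.88 = 16.932
Highest: Cedar (16.932).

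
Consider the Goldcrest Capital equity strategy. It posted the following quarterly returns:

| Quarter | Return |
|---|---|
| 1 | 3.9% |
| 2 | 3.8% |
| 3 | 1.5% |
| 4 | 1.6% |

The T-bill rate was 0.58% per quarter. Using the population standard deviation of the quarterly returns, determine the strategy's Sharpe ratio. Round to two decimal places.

1.84

r̄ = (3.9 + 3.8 + 1.5 + 1.6) / 4 = 2.7000%
Σ(r − r̄)² = (3.9 − 2.7000)² + (3.8 − 2.7000)² + … = 5.3000
population σ = √(5.3000 / 4) = √1.3250 = 1.1511%
Sharpe = (r̄ − rf) / σ = (2.7000 − 0.58) / 1.1511 = 2.1200 / 1.1511 = 1.8417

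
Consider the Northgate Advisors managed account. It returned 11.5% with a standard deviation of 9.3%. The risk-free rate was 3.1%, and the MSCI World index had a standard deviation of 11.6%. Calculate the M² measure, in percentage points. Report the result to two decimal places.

Sharpe = (Rp − Rf) / σp = (11.5% − 3.1%) / 9.3% = 0.9032
M² = Rf + Sharpe × σm = 3.1% + 0.9032 × 11.6% = 13.5771%

13.58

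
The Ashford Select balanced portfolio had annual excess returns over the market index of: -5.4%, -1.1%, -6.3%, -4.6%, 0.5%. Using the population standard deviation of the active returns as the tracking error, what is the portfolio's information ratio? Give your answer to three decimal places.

-1.290

Mean return μ = -16.90 / 5 = -3.3800%
Population σ = √[Σ(r − μ)² / 5] = √[34.3480 / 5] = √6.8696 = 2.6210%
IR = μ / tracking error = -3.3800 / 2.6210 = -1.2896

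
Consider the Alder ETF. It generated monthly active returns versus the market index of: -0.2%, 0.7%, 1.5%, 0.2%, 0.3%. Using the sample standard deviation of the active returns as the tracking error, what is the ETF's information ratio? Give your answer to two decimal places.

r̄ = (-0.2 + 0.7 + 1.5 + 0.2 + 0.3) / 5 = 2.50 / 5 = 0.5000%
Sample std dev = √[1.6600 / 4] = 0.6442%
IR = r̄ / tracking error = 0.5000 / 0.6442 = 0.7762

0.78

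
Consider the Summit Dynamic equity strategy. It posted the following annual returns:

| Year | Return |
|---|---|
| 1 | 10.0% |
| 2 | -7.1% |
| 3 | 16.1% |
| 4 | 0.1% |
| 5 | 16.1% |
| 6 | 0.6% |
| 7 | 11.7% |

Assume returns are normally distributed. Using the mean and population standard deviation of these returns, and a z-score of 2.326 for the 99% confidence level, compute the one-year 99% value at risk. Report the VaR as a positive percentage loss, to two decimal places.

12.55

r̄ = (10 − 7.1 + 16.1 + 0.1 + 16.1 + 0.6 + 11.7) / 7 = 47.50 / 7 = 6.7857%
Σ(r − r̄)² = 483.7686; population σ = √(483.7686/7) = 8.3132%
VaR = −(r̄ − z·σ) = −(6.7857 − 2.326 × 8.3132) = −(-12.5508) = 12.5508%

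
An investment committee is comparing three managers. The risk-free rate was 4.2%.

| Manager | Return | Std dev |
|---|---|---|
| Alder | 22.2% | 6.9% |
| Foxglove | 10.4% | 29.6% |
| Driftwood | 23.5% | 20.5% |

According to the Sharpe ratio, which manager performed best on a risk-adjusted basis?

Alder: Sharpe ratio = (22.2% − 4.2%) / 6.9% = 2.609
Foxglove: Sharpe ratio = (10.4% − 4.2%) / 29.6% = 0.209
Driftwood: Sharpe ratio = (23.5% − 4.2%) / 20.5% = 0.941
Highest: Alder (2.609).

Alder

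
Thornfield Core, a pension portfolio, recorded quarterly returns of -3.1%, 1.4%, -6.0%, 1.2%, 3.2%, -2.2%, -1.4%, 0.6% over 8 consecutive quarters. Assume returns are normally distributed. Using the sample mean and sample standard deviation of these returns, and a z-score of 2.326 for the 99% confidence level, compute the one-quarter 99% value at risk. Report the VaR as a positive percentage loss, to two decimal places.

r̄ = (-3.1 + 1.4 − 6 + 1.2 + 3.2 − 2.2 − 1.4 + 0.6) / 8 = -0.7875%
Sample σ = √[Σ(r − r̄)² / 7] = √[61.4488 / 7] = √8.7784 = 2.9628%
VaR = −(r̄ − z·σ) = −(-0.7875 − 2.326 × 2.9628) = −(-7.6790) = 7.6790%

7.68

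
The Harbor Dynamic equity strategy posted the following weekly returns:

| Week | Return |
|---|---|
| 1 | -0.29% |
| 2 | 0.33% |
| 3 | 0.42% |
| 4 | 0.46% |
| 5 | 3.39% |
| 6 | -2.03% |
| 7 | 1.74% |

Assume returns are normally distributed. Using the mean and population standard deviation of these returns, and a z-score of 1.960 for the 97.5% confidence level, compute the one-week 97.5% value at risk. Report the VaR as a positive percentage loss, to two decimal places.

r̄ = (-0.29 + 0.33 + 0.42 + 0.46 + 3.39 − 2.03 + 1.74) / 7 = 4.020 / 7 = 0.5743%
Population σ = √[Σ(r − r̄)² / 7] = √[16.9130 / 7] = √2.4161 = 1.5544%
VaR = −(r̄ − z·σ) = −(0.5743 − 1.960 × 1.5544) = −(-2.4723) = 2.4723%

2.47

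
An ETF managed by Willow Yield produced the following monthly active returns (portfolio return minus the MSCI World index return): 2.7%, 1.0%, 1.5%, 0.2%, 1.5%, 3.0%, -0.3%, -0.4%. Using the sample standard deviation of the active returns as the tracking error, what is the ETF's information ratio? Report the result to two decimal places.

0.90

μ = (2.7 + 1 + 1.5 + 0.2 + 1.5 + 3 − 0.3 − 0.4) / 8 = 9.20 / 8 = 1.1500%
Sample std dev = √[11.5000 / 7] = 1.2817%
IR = μ / tracking error = 1.1500 / 1.2817 = 0.8972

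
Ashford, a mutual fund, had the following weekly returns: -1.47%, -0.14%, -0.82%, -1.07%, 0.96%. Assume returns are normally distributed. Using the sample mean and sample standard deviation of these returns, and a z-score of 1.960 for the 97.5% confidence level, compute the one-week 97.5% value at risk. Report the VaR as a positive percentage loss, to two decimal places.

2.37

r̄ = (-1.47 − 0.14 − 0.82 − 1.07 + 0.96) / 5 = -0.5080%
Sample std dev = √[3.6291 / 4] = 0.9525%
VaR = −(r̄ − z·σ) = −(-0.5080 − 1.960 × 0.9525) = −(-2.3749) = 2.3749%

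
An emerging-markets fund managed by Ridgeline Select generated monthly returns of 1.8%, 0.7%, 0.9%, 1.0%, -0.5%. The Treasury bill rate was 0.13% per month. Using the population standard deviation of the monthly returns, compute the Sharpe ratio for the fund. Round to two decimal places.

0.88

r̄ = (1.8 + 0.7 + 0.9 + 1 − 0.5) / 5 = 3.90 / 5 = 0.7800%
Population std dev = √[2.7480 / 5] = 0.7414%
Sharpe = (r̄ − rf) / σ = (0.7800 − 0.13) / 0.7414 = 0.6500 / 0.7414 = 0.8767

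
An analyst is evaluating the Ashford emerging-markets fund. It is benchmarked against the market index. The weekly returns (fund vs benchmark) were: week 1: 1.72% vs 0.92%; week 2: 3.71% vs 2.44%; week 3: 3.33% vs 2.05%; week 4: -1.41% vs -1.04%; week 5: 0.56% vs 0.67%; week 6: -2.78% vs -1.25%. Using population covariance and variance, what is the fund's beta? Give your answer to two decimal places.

1.67

r̄p = 0.8550%,  r̄m = 0.6317%
Cov = Σ(rp − r̄p)(rm − r̄m) / 6 = 3.2562
Var(rm) = Σ(rm − r̄m)² / 6 = 1.9502
β = Cov / Var = 3.2562 / 1.9502 = 1.6697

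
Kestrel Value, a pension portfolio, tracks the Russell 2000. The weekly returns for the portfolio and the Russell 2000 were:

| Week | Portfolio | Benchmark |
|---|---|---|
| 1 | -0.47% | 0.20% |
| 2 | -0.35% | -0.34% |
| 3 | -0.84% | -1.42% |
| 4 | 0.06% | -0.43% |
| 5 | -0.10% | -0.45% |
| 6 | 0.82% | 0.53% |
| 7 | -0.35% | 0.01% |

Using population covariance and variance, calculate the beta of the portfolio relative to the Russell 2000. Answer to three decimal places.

0.574

r̄p = -0.1757%,  r̄m = -0.2714%
Cov = Σ(rp − r̄p)(rm − r̄m) / 7 = 0.1906
Var(rm) = Σ(rm − r̄m)² / 7 = 0.3321
β = Cov / Var = 0.1906 / 0.3321 = 0.5739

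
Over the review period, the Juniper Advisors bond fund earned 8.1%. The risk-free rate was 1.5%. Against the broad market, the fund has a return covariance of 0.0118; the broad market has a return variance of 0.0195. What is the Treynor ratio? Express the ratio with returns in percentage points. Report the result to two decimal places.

β = Cov / Var = 0.0118 / 0.0195 = 0.6051
Treynor = (Rp − Rf) / β = (8.1% − 1.5%) / 0.6051 = 6.60 / 0.6051 = 10.9073

10.91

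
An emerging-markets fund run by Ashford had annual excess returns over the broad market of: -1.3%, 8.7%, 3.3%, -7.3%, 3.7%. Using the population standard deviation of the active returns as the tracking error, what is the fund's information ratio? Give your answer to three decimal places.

0.264

Mean return r̄ = 7.10 / 5 = 1.4200%
Population std dev = √[145.1680 / 5] = 5.3883%
IR = r̄ / tracking error = 1.4200 / 5.3883 = 0.2635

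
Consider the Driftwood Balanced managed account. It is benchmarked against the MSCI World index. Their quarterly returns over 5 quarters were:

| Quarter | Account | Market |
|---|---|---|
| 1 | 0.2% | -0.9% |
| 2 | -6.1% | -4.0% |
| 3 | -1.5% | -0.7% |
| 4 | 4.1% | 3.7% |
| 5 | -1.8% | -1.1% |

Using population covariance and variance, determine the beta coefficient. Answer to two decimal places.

r̄p = -1.0200%,  r̄m = -0.6000%
Cov = Σ(rp − r̄p)(rm − r̄m) / 5 = 7.8720
Var(rm) = Σ(rm − r̄m)² / 5 = 6.0800
β = Cov / Var = 7.8720 / 6.0800 = 1.2947

1.29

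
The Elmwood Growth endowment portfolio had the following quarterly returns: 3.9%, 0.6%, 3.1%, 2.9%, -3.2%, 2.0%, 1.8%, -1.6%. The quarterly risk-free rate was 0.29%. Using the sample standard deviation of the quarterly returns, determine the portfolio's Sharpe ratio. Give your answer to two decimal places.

0.36

r̄ = (3.9 + 0.6 + 3.1 + 2.9 − 3.2 + 2 + 1.8 − 1.6) / 8 = 1.1875%
Σ(r − r̄)² = (3.9 − 1.1875)² + (0.6 − 1.1875)² + … = 42.3488
sample σ = √(42.3488 / 7) = √6.0498 = 2.4596%
Sharpe = (r̄ − rf) / σ = (1.1875 − 0.29) / 2.4596 = 0.8975 / 2.4596 = 0.3649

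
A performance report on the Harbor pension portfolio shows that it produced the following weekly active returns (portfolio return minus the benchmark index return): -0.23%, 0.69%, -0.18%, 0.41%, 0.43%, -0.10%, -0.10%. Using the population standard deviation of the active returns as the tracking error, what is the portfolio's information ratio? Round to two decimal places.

r̄ = (-0.23 + 0.69 − 0.18 + 0.41 + 0.43 − 0.1 − 0.1) / 7 = 0.920 / 7 = 0.1314%
Σ(r − r̄)² = (-0.23 − 0.1314)² + (0.69 − 0.1314)² + … = 0.8135
σ = √[0.8135 / 7] = 0.3409%
IR = r̄ / tracking error = 0.1314 / 0.3409 = 0.3855

0.39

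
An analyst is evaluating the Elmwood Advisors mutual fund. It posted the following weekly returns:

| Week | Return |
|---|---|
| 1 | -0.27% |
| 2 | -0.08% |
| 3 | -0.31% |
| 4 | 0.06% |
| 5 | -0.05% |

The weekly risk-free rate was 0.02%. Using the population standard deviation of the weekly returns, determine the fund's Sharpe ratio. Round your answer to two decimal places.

-1.08

Mean return r̄ = -0.650 / 5 = -0.1300%
Σ(r − r̄)² = 0.0970; population σ = √(0.0970/5) = 0.1393%
Sharpe = (r̄ − rf) / σ = (-0.1300 − 0.02) / 0.1393 = -0.1500 / 0.1393 = -1.0768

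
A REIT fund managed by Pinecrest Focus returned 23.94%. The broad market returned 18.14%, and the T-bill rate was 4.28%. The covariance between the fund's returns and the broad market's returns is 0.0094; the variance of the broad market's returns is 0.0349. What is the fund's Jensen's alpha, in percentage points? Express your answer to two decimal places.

β = Cov / Var = 0.0094 / 0.0349 = 0.2693
E[R] = Rf + β(Rm − Rf) = 4.28% + 0.2693 × (18.14% − 4.28%) = 8.0125%
α = Rp − E[R] = 23.94% − 8.0125% = 15.9275

15.93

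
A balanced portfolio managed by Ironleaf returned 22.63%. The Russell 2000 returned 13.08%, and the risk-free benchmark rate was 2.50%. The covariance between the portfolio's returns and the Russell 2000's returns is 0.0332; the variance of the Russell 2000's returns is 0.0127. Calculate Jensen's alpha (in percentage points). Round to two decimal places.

-7.53

β = Cov / Var = 0.0332 / 0.0127 = 2.6142
E[R] = Rf + β(Rm − Rf) = 2.50% + 2.6142 × (13.08% − 2.50%) = 30.1582%
α = Rp − E[R] = 22.63% − 30.1582% = -7.5282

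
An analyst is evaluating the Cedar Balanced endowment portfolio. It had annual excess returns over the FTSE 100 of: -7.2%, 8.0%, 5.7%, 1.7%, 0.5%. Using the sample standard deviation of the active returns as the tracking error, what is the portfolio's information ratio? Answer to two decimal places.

0.30

Mean return μ = 8.70 / 5 = 1.7400%
Sample std dev = √[136.3320 / 4] = 5.8381%
IR = μ / tracking error = 1.7400 / 5.8381 = 0.2980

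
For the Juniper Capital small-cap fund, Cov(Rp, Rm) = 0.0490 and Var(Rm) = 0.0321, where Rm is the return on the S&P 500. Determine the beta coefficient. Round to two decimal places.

1.53

β = Cov(Rp, Rm) / Var(Rm) = 0.0490 / 0.0321 = 1.5265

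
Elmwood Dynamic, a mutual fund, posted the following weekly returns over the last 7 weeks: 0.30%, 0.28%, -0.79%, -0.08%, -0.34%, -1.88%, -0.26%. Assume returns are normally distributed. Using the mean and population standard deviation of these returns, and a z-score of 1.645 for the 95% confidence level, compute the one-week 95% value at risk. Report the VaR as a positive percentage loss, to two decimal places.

1.55

r̄ = (0.3 + 0.28 − 0.79 − 0.08 − 0.34 − 1.88 − 0.26) / 7 = -0.3957%
Population σ = √[Σ(r − r̄)² / 7] = √[3.4204 / 7] = √0.4886 = 0.6990%
VaR = −(r̄ − z·σ) = −(-0.3957 − 1.645 × 0.6990) = −(-1.5456) = 1.5456%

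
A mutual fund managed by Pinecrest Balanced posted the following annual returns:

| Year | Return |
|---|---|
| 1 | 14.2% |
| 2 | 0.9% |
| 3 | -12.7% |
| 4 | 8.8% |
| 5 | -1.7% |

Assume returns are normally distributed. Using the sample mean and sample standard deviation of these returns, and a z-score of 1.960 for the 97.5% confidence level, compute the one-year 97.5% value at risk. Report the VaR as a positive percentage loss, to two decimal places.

r̄ = (14.2 + 0.9 − 12.7 + 8.8 − 1.7) / 5 = 1.9000%
Σ(r − r̄)² = (14.2 − 1.9000)² + (0.9 − 1.9000)² + (-12.7 − 1.9000)² + … = 426.0200
σ = √[426.0200 / 4] = 10.3201%
VaR = −(r̄ − z·σ) = −(1.9000 − 1.960 × 10.3201) = −(-18.3274) = 18.3274%

18.33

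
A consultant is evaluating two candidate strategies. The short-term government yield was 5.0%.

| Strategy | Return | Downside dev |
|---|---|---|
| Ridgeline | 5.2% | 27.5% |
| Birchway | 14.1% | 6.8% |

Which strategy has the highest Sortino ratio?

Birchway

Ridgeline: Sortino ratio = (5.2% − 5.0%) / 27.5% = 0.007
Birchway: Sortino ratio = (14.1% − 5.0%) / 6.8% = 1.338
Highest: Birchway (1.338).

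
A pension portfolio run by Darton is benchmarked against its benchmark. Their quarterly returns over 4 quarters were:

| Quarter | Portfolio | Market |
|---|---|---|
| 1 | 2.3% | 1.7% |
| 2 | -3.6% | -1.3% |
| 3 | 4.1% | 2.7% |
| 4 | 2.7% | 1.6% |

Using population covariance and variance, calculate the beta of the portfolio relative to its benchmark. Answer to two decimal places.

1.97

r̄p = 1.3750%,  r̄m = 1.1750%
Cov = Σ(rp − r̄p)(rm − r̄m) / 4 = 4.3794
Var(rm) = Σ(rm − r̄m)² / 4 = 2.2269
β = Cov / Var = 4.3794 / 2.2269 = 1.9666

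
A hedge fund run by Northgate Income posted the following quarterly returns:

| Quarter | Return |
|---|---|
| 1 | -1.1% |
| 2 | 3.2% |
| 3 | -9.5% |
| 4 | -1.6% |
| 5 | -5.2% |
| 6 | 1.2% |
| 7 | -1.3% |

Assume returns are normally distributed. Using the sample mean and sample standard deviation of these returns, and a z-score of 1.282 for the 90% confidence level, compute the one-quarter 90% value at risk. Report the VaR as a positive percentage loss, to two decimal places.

Mean return μ = -14.30 / 7 = -2.0429%
Sample σ = √[Σ(r − μ)² / 6] = √[105.2171 / 6] = √17.5362 = 4.1876%
VaR = −(μ − z·σ) = −(-2.0429 − 1.282 × 4.1876) = −(-7.4114) = 7.4114%

7.41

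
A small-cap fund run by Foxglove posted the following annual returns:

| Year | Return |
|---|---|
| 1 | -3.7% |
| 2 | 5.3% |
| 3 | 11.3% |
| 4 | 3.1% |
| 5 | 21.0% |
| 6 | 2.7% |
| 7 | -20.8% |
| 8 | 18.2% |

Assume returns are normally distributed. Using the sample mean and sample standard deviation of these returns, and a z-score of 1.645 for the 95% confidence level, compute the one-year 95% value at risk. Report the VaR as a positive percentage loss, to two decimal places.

r̄ = (-3.7 + 5.3 + 11.3 + 3.1 + 21 + 2.7 − 20.8 + 18.2) / 8 = 4.6375%
Σ(r − r̄)² = 1219.1988; sample σ = √(1219.1988/7) = 13.1974%
VaR = −(r̄ − z·σ) = −(4.6375 − 1.645 × 13.1974) = −(-17.0722) = 17.0722%

17.07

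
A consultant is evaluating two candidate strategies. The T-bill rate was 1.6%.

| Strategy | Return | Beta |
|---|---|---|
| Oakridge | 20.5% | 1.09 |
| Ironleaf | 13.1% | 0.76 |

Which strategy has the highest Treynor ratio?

Oakridge: Treynor = (20.5% − 1.6%) / 1.09 = 17.339
Ironleaf: Treynor = (13.1% − 1.6%) / 0.76 = 15.132
Highest: Oakridge (17.339).

Oakridge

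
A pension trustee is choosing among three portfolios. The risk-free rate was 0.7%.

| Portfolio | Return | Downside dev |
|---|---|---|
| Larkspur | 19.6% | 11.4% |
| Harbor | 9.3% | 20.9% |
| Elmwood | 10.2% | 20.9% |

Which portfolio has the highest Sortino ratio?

Larkspur: Sortino ratio = (19.6% − 0.7%) / 11.4% = 1.658
Harbor: Sortino ratio = (9.3% − 0.7%) / 20.9% = 0.411
Elmwood: Sortino ratio = (10.2% − 0.7%) / 20.9% = 0.455
Highest: Larkspur (1.658).

Larkspur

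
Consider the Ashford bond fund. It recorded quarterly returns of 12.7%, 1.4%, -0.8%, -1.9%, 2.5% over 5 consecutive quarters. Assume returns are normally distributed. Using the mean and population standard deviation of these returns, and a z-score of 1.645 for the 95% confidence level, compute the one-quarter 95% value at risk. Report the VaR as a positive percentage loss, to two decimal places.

r̄ = (12.7 + 1.4 − 0.8 − 1.9 + 2.5) / 5 = 13.90 / 5 = 2.7800%
Σ(r − r̄)² = (12.7 − 2.7800)² + (1.4 − 2.7800)² + (-0.8 − 2.7800)² + … = 135.1080
population σ = √(135.1080 / 5) = √27.0216 = 5.1982%
VaR = −(r̄ − z·σ) = −(2.7800 − 1.645 × 5.1982) = −(-5.7710) = 5.7710%

5.77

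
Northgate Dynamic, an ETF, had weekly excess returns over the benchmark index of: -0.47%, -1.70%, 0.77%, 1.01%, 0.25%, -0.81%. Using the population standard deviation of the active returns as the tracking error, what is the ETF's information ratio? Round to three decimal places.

μ = (-0.47 − 1.7 + 0.77 + 1.01 + 0.25 − 0.81) / 6 = -0.950 / 6 = -0.1583%
Population σ = √[Σ(r − μ)² / 6] = √[5.2921 / 6] = √0.8820 = 0.9391%
IR = μ / tracking error = -0.1583 / 0.9391 = -0.1686

-0.169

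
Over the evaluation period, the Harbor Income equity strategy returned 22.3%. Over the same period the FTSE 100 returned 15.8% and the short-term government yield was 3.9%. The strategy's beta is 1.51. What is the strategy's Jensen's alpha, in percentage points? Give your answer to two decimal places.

CAPM expected return = Rf + β(Rm − Rf) = 3.9% + 1.51 × (15.8% − 3.9%) = 3.9 + 1.51 × 11.90 = 21.8690%
Jensen's α = Rp − E[R] = 22.3% − 21.8690% = 0.4310

0.43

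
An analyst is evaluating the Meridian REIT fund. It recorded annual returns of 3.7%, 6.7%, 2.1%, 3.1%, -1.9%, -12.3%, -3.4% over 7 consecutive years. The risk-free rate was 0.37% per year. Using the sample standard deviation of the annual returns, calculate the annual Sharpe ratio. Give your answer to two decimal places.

Mean return μ = -2.00 / 7 = -0.2857%
Σ(r − μ)² = (3.7 − (-0.2857))² + (6.7 − (-0.2857))² + (2.1 − (-0.2857))² + … = 238.4886
σ = √[238.4886 / 6] = 6.3046%
Sharpe = (μ − rf) / σ = (-0.2857 − 0.37) / 6.3046 = -0.6557 / 6.3046 = -0.1040

-0.10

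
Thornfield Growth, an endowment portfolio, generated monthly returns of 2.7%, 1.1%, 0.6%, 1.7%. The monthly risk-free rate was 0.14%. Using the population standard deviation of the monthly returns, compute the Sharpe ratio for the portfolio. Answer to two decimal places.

r̄ = (2.7 + 1.1 + 0.6 + 1.7) / 4 = 1.5250%
Population σ = √[Σ(r − r̄)² / 4] = √[2.4475 / 4] = √0.6119 = 0.7822%
Sharpe = (r̄ − rf) / σ = (1.5250 − 0.14) / 0.7822 = 1.3850 / 0.7822 = 1.7706

1.77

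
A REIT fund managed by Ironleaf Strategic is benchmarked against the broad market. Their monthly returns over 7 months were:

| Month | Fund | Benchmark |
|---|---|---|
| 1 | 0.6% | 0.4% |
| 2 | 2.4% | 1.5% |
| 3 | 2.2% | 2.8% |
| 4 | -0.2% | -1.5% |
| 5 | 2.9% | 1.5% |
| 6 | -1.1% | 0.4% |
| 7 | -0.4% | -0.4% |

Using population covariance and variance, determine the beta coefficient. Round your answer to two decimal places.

0.85

r̄p = 0.9143%,  r̄m = 0.6714%
Cov = Σ(rp − r̄p)(rm − r̄m) / 7 = 1.4390
Var(rm) = Σ(rm − r̄m)² / 7 = 1.7020
β = Cov / Var = 1.4390 / 1.7020 = 0.8455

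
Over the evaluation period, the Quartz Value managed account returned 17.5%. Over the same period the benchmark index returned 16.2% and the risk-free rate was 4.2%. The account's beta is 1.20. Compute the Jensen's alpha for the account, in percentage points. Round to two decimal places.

-1.10

CAPM expected return = Rf + β(Rm − Rf) = 4.2% + 1.20 × (16.2% − 4.2%) = 4.2 + 1.20 × 12.00 = 18.6000%
Jensen's α = Rp − E[R] = 17.5% − 18.6000% = -1.1000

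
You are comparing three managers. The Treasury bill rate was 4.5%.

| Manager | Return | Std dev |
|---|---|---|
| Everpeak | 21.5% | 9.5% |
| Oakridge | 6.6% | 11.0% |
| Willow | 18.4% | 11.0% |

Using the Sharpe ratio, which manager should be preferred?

Everpeak

Everpeak: Sharpe ratio = (21.5% − 4.5%) / 9.5% = 1.789
Oakridge: Sharpe ratio = (6.6% − 4.5%) / 11.0% = 0.191
Willow: Sharpe ratio = (18.4% − 4.5%) / 11.0% = 1.264
Highest: Everpeak (1.789).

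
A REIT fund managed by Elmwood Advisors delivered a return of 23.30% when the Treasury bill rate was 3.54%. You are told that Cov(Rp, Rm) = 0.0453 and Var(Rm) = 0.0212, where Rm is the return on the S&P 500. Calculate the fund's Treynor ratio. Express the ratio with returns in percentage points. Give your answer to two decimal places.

9.25

β = Cov / Var = 0.0453 / 0.0212 = 2.1368
Treynor = (Rp − Rf) / β = (23.30% − 3.54%) / 2.1368 = 19.76 / 2.1368 = 9.2475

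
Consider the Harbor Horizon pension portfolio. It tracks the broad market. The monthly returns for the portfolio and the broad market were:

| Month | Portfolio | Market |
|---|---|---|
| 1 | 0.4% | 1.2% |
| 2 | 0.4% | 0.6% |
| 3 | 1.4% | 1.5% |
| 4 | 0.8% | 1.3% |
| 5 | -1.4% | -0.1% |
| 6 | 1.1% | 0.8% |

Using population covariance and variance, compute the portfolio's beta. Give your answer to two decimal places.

r̄p = 0.4500%,  r̄m = 0.8833%
Cov = Σ(rp − r̄p)(rm − r̄m) / 6 = 0.4158
Var(rm) = Σ(rm − r̄m)² / 6 = 0.2847
β = Cov / Var = 0.4158 / 0.2847 = 1.4605

1.46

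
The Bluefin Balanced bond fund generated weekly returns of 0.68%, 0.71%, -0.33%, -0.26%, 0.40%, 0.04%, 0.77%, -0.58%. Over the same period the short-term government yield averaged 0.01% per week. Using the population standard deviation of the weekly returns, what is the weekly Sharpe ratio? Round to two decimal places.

0.34

r̄ = (0.68 + 0.71 − 0.33 − 0.26 + 0.4 + 0.04 + 0.77 − 0.58) / 8 = 1.430 / 8 = 0.1788%
Population σ = √[Σ(r − r̄)² / 8] = √[1.9783 / 8] = √0.2473 = 0.4973%
Sharpe = (r̄ − rf) / σ = (0.1788 − 0.01) / 0.4973 = 0.1688 / 0.4973 = 0.3394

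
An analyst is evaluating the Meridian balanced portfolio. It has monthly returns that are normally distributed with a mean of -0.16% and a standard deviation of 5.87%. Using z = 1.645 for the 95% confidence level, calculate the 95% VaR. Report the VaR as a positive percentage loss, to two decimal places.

9.82

VaR (as % loss) = −(μ − z·σ) = −(-0.16% − 1.645 × 5.87%) = −(-9.81615%) = 9.81615%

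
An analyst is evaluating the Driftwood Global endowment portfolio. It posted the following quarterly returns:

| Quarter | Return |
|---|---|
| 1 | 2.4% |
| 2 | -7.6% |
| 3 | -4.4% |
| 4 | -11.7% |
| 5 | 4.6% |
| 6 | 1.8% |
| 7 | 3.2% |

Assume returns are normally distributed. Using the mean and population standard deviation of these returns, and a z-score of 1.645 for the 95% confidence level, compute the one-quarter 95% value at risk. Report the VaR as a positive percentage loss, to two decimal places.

Mean return r̄ = -11.70 / 7 = -1.6714%
Population std dev = √[234.8543 / 7] = 5.7923%
VaR = −(r̄ − z·σ) = −(-1.6714 − 1.645 × 5.7923) = −(-11.1997) = 11.1997%

11.20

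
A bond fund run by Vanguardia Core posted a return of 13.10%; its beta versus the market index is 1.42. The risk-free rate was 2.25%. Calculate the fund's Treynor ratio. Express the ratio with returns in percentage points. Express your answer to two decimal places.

Treynor = (Rp − Rf) / β = (13.10% − 2.25%) / 1.42 = 10.85 / 1.42 = 7.6408

7.64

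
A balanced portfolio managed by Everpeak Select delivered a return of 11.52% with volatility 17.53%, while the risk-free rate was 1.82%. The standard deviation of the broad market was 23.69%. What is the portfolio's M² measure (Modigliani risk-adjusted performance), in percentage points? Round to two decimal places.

Sharpe = (Rp − Rf) / σp = (11.52% − 1.82%) / 17.53% = 0.5533
M² = Rf + Sharpe × σm = 1.82% + 0.5533 × 23.69% = 14.9277%

14.93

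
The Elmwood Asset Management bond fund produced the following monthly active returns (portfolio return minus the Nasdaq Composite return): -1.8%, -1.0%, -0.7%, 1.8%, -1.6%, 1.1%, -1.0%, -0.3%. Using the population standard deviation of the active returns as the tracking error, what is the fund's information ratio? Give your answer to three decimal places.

-0.368

Mean return μ = -3.50 / 8 = -0.4375%
Population std dev = √[11.2988 / 8] = 1.1884%
IR = μ / tracking error = -0.4375 / 1.1884 = -0.3681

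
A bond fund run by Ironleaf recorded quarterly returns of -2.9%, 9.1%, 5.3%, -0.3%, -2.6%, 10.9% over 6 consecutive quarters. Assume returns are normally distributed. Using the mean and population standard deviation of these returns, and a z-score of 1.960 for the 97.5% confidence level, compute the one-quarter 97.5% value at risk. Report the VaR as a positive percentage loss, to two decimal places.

7.53

r̄ = (-2.9 + 9.1 + 5.3 − 0.3 − 2.6 + 10.9) / 6 = 3.2500%
Σ(r − r̄)² = (-2.9 − 3.2500)² + (9.1 − 3.2500)² + (5.3 − 3.2500)² + … = 181.5950
σ = √[181.5950 / 6] = 5.5014%
VaR = −(r̄ − z·σ) = −(3.2500 − 1.960 × 5.5014) = −(-7.5327) = 7.5327%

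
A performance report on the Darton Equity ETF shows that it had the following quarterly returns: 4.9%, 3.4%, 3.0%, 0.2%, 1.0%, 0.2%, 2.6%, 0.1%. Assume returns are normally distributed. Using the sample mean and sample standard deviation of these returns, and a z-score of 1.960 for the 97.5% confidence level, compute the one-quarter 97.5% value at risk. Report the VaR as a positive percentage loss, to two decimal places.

1.61

Mean return μ = 15.40 / 8 = 1.9250%
Σ(r − μ)² = (4.9 − 1.9250)² + (3.4 − 1.9250)² + … = 22.7750
sample σ = √(22.7750 / 7) = √3.2536 = 1.8038%
VaR = −(μ − z·σ) = −(1.9250 − 1.960 × 1.8038) = −(-1.6104) = 1.6104%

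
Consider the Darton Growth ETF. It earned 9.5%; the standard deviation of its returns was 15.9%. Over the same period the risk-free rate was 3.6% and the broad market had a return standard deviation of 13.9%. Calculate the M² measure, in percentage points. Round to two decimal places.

Sharpe = (Rp − Rf) / σp = (9.5% − 3.6%) / 15.9% = 0.3711
M² = Rf + Sharpe × σm = 3.6% + 0.3711 × 13.9% = 8.7583%

8.76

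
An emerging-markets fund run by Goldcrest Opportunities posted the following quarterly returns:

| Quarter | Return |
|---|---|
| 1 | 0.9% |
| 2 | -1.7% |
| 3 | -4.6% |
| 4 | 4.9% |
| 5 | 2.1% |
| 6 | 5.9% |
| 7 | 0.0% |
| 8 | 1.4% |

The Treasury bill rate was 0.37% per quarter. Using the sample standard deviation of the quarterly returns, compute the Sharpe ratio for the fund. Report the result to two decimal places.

0.22

Mean return r̄ = 8.90 / 8 = 1.1125%
Σ(r − r̄)² = (0.9 − 1.1125)² + (-1.7 − 1.1125)² + (-4.6 − 1.1125)² + … = 80.1488
sample σ = √(80.1488 / 7) = √11.4498 = 3.3838%
Sharpe = (r̄ − rf) / σ = (1.1125 − 0.37) / 3.3838 = 0.7425 / 3.3838 = 0.2194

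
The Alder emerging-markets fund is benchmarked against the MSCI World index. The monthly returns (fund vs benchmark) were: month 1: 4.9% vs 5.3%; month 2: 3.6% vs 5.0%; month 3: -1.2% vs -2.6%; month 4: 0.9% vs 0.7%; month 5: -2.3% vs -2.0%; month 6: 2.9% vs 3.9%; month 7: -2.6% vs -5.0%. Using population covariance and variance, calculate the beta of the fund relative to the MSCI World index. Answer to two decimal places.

0.72

r̄p = 0.8857%,  r̄m = 0.7571%
Cov = Σ(rp − r̄p)(rm − r̄m) / 7 = 10.2765
Var(rm) = Σ(rm − r̄m)² / 7 = 14.3624
β = Cov / Var = 10.2765 / 14.3624 = 0.7155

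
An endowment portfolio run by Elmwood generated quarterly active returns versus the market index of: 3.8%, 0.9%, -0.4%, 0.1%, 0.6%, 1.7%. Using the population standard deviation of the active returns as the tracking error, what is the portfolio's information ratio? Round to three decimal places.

μ = (3.8 + 0.9 − 0.4 + 0.1 + 0.6 + 1.7) / 6 = 1.1167%
Σ(r − μ)² = (3.8 − 1.1167)² + (0.9 − 1.1167)² + … = 11.1883
population σ = √(11.1883 / 6) = √1.8647 = 1.3655%
IR = μ / tracking error = 1.1167 / 1.3655 = 0.8178

0.818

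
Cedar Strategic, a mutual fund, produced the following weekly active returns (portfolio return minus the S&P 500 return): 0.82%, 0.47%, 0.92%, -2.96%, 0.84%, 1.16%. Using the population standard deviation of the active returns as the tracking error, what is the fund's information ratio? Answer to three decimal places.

0.146

μ = (0.82 + 0.47 + 0.92 − 2.96 + 0.84 + 1.16) / 6 = 1.250 / 6 = 0.2083%
Population std dev = √[12.2921 / 6] = 1.4313%
IR = μ / tracking error = 0.2083 / 1.4313 = 0.1455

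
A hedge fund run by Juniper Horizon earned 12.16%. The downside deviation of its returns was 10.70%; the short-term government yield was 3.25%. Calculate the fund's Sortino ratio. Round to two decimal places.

0.83

Sortino = (Rp − Rf) / σd = (12.16% − 3.25%) / 10.70% = 8.91% / 10.70% = 0.8327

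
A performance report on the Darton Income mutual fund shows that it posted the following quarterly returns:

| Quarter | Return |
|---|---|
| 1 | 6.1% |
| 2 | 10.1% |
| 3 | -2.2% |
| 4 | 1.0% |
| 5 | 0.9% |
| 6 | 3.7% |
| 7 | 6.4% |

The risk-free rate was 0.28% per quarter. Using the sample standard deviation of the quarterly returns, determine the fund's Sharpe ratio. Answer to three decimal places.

0.825

r̄ = (6.1 + 10.1 − 2.2 + 1 + 0.9 + 3.7 + 6.4) / 7 = 26.00 / 7 = 3.7143%
Σ(r − r̄)² = (6.1 − 3.7143)² + (10.1 − 3.7143)² + … = 103.9486
sample σ = √(103.9486 / 6) = √17.3248 = 4.1623%
Sharpe = (r̄ − rf) / σ = (3.7143 − 0.28) / 4.1623 = 3.4343 / 4.1623 = 0.8251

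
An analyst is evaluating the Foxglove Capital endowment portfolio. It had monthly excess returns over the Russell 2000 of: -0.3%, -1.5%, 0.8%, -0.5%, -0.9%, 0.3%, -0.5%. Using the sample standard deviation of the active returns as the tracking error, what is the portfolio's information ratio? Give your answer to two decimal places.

Mean return r̄ = -2.60 / 7 = -0.3714%
Σ(r − r̄)² = 3.4143; sample σ = √(3.4143/6) = 0.7544%
IR = r̄ / tracking error = -0.3714 / 0.7544 = -0.4923

-0.49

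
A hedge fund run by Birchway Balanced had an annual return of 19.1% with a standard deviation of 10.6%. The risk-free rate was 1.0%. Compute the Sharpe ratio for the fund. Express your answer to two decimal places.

Sharpe = (Rp − Rf) / σp = (19.1% − 1.0%) / 10.6% = 18.10% / 10.6% = 1.7075

1.71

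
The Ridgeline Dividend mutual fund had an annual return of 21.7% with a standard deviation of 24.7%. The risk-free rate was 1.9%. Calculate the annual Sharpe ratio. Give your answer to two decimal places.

0.80

Sharpe = (Rp − Rf) / σp = (21.7% − 1.9%) / 24.7% = 19.80% / 24.7% = 0.8016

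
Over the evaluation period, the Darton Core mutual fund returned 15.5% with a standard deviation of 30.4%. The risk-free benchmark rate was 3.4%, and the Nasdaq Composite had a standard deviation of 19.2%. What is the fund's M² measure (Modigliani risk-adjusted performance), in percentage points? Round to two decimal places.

Sharpe = (Rp − Rf) / σp = (15.5% − 3.4%) / 30.4% = 0.3980
M² = Rf + Sharpe × σm = 3.4% + 0.3980 × 19.2% = 11.0416%

11.04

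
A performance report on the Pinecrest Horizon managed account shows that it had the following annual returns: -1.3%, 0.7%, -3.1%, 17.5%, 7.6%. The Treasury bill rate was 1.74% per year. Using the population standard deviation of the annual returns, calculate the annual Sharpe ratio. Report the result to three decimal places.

r̄ = (-1.3 + 0.7 − 3.1 + 17.5 + 7.6) / 5 = 21.40 / 5 = 4.2800%
Σ(r − r̄)² = (-1.3 − 4.2800)² + (0.7 − 4.2800)² + … = 284.2080
population σ = √(284.2080 / 5) = √56.8416 = 7.5393%
Sharpe = (r̄ − rf) / σ = (4.2800 − 1.74) / 7.5393 = 2.5400 / 7.5393 = 0.3369

0.337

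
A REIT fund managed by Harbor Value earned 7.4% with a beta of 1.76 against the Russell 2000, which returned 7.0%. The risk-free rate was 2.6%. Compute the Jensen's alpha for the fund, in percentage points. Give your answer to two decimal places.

CAPM expected return = Rf + β(Rm − Rf) = 2.6% + 1.76 × (7.0% − 2.6%) = 2.6 + 1.76 × 4.40 = 10.3440%
Jensen's α = Rp − E[R] = 7.4% − 10.3440% = -2.9440

-2.94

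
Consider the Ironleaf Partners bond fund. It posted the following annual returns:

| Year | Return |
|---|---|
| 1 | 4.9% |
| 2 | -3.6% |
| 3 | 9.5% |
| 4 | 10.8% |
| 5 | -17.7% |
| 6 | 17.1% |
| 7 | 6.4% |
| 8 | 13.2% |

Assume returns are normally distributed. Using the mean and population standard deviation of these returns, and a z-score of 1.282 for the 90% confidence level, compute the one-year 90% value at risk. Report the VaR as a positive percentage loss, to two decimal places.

r̄ = (4.9 − 3.6 + 9.5 + 10.8 − 17.7 + 17.1 + 6.4 + 13.2) / 8 = 40.60 / 8 = 5.0750%
Σ(r − r̄)² = 858.7150; population σ = √(858.7150/8) = 10.3605%
VaR = −(r̄ − z·σ) = −(5.0750 − 1.282 × 10.3605) = −(-8.2072) = 8.2072%

8.21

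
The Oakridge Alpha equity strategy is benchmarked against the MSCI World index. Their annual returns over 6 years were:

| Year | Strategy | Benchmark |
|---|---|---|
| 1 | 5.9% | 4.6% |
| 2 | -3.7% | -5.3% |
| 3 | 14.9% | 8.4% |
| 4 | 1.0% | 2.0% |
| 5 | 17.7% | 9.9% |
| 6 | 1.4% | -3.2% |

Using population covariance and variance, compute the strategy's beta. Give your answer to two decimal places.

r̄p = 6.2000%,  r̄m = 2.7333%
Cov = Σ(rp − r̄p)(rm − r̄m) / 6 = 40.4967
Var(rm) = Σ(rm − r̄m)² / 6 = 31.2056
β = Cov / Var = 40.4967 / 31.2056 = 1.2977

1.30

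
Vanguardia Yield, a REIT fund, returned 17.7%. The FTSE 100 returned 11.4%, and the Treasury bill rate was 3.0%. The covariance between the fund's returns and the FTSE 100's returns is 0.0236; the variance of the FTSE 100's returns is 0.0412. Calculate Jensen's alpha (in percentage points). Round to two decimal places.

β = Cov / Var = 0.0236 / 0.0412 = 0.5728
E[R] = Rf + β(Rm − Rf) = 3.0% + 0.5728 × (11.4% − 3.0%) = 7.8115%
α = Rp − E[R] = 17.7% − 7.8115% = 9.8885

9.89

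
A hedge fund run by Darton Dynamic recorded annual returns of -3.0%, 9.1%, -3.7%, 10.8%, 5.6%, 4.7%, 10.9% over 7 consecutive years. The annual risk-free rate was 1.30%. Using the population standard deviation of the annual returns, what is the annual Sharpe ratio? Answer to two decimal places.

μ = (-3 + 9.1 − 3.7 + 10.8 + 5.6 + 4.7 + 10.9) / 7 = 34.40 / 7 = 4.9143%
Population std dev = √[225.3486 / 7] = 5.6739%
Sharpe = (μ − rf) / σ = (4.9143 − 1.3) / 5.6739 = 3.6143 / 5.6739 = 0.6370

0.64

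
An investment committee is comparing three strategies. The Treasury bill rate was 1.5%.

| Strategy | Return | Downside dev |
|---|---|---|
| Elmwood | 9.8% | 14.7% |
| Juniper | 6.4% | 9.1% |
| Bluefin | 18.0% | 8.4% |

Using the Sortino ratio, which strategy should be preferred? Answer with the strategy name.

Bluefin

Elmwood: Sortino ratio = (9.8% − 1.5%) / 14.7% = 0.565
Juniper: Sortino ratio = (6.4% − 1.5%) / 9.1% = 0.538
Bluefin: Sortino ratio = (18.0% − 1.5%) / 8.4% = 1.964
Highest: Bluefin (1.964).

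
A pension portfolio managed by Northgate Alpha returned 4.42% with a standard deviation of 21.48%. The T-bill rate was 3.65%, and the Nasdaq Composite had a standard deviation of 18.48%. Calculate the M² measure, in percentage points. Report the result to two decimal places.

4.31

Sharpe = (Rp − Rf) / σp = (4.42% − 3.65%) / 21.48% = 0.0358
M² = Rf + Sharpe × σm = 3.65% + 0.0358 × 18.48% = 4.3116%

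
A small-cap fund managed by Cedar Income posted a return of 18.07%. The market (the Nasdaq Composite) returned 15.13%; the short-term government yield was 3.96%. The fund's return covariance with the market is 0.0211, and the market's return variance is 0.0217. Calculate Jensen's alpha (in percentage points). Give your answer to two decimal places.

3.25

β = Cov / Var = 0.0211 / 0.0217 = 0.9724
E[R] = Rf + β(Rm − Rf) = 3.96% + 0.9724 × (15.13% − 3.96%) = 14.8217%
α = Rp − E[R] = 18.07% − 14.8217% = 3.2483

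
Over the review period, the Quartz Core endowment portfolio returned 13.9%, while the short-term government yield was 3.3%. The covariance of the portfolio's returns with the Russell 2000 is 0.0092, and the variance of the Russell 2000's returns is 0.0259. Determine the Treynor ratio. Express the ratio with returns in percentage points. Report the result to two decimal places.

β = Cov / Var = 0.0092 / 0.0259 = 0.3552
Treynor = (Rp − Rf) / β = (13.9% − 3.3%) / 0.3552 = 10.60 / 0.3552 = 29.8423

29.84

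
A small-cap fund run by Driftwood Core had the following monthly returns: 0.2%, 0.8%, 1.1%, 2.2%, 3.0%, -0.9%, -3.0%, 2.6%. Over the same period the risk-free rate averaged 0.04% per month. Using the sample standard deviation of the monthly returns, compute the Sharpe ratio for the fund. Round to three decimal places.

Mean return r̄ = 6.00 / 8 = 0.7500%
Σ(r − r̄)² = (0.2 − 0.7500)² + (0.8 − 0.7500)² + (1.1 − 0.7500)² + … = 27.8000
σ = √[27.8000 / 7] = 1.9928%
Sharpe = (r̄ − rf) / σ = (0.7500 − 0.04) / 1.9928 = 0.7100 / 1.9928 = 0.3563

0.356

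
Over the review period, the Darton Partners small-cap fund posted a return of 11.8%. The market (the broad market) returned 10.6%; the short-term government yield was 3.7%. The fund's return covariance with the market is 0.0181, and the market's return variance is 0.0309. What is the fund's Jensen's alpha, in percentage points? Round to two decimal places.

4.06

β = Cov / Var = 0.0181 / 0.0309 = 0.5858
E[R] = Rf + β(Rm − Rf) = 3.7% + 0.5858 × (10.6% − 3.7%) = 7.7420%
α = Rp − E[R] = 11.8% − 7.7420% = 4.0580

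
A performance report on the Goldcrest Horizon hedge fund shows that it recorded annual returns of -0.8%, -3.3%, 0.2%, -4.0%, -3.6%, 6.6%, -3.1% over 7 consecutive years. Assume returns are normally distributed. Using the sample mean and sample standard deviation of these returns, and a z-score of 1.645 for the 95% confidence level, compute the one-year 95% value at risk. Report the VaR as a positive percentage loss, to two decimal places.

r̄ = (-0.8 − 3.3 + 0.2 − 4 − 3.6 + 6.6 − 3.1) / 7 = -1.1429%
Sample std dev = √[84.5571 / 6] = 3.7540%
VaR = −(r̄ − z·σ) = −(-1.1429 − 1.645 × 3.7540) = −(-7.3182) = 7.3182%

7.32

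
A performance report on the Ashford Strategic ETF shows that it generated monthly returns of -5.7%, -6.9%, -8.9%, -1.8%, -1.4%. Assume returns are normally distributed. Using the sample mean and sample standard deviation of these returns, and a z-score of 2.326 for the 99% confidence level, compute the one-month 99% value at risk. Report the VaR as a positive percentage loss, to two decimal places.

r̄ = (-5.7 − 6.9 − 8.9 − 1.8 − 1.4) / 5 = -4.9400%
Σ(r − r̄)² = (-5.7 − (-4.9400))² + (-6.9 − (-4.9400))² + … = 42.4920
sample σ = √(42.4920 / 4) = √10.6230 = 3.2593%
VaR = −(r̄ − z·σ) = −(-4.9400 − 2.326 × 3.2593) = −(-12.5211) = 12.5211%

12.52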